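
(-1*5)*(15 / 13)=-5.77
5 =5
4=4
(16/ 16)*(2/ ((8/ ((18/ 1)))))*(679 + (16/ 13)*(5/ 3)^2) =79843/ 26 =3070.88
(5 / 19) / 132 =5 / 2508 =0.00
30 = 30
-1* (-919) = 919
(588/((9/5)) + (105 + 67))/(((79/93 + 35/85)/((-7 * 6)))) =-16556232/997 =-16606.05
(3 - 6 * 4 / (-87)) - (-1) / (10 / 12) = 649 / 145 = 4.48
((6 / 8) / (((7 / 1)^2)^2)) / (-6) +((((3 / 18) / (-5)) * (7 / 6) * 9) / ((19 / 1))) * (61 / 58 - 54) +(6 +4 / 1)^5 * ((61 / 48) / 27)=10089591642451 / 2143180620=4707.77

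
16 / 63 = 0.25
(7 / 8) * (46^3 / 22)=85169 / 22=3871.32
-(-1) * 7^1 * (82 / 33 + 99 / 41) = 46403 / 1353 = 34.30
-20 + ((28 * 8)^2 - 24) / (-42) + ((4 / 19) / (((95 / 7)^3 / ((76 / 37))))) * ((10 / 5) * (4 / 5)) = -4044031183016 / 3330901875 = -1214.09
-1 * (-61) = 61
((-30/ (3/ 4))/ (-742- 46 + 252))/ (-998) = -5/ 66866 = -0.00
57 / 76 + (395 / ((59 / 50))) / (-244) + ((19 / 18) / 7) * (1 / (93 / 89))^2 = -0.48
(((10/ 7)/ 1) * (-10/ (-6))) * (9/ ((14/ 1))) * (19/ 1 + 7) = 1950/ 49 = 39.80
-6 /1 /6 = -1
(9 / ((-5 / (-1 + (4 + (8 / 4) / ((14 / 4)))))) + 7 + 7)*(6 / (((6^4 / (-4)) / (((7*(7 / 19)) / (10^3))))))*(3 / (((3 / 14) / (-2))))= 2597 / 256500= 0.01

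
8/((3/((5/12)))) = 10/9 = 1.11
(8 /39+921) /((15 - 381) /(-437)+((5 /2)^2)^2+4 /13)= 251201584 /10964163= 22.91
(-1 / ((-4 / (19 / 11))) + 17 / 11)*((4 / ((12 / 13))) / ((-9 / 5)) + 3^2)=2581 / 198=13.04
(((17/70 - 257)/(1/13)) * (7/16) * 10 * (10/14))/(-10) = 233649/224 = 1043.08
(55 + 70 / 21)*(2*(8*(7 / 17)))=19600 / 51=384.31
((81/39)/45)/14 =3/910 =0.00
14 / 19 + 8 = 166 / 19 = 8.74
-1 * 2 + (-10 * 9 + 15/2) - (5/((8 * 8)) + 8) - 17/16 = -5993/64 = -93.64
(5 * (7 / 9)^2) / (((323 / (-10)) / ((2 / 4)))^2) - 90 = -760552285 / 8450649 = -90.00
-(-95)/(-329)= -95/329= -0.29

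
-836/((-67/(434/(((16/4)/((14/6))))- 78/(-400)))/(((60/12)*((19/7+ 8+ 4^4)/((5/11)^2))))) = 7177416223571/351750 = 20404879.10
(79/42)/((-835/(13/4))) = -1027/140280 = -0.01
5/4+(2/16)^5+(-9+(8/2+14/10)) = -385019/163840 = -2.35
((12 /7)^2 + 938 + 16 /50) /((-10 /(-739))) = 426049019 /6125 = 69559.02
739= 739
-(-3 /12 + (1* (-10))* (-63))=-2519 /4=-629.75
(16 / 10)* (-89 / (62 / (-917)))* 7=2285164 / 155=14742.99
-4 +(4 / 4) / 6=-23 / 6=-3.83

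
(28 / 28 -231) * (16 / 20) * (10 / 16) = -115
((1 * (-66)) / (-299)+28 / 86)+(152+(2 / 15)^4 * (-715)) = 19828624184 / 130177125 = 152.32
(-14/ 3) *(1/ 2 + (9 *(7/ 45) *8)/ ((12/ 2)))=-497/ 45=-11.04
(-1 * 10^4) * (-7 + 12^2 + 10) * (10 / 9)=-4900000 / 3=-1633333.33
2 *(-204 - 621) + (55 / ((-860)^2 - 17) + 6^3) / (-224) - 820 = -409356232223 / 165666592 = -2470.96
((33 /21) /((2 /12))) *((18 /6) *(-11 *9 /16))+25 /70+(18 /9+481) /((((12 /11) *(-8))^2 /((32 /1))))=18995 /672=28.27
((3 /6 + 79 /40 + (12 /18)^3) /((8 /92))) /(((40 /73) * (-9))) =-5025247 /777600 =-6.46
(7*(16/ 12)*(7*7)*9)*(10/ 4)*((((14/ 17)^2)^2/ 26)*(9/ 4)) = 444713220/ 1085773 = 409.58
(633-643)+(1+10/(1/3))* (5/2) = 135/2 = 67.50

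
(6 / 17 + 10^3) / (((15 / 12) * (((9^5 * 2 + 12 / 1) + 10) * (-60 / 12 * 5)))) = -8503 / 31375625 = -0.00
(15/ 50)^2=0.09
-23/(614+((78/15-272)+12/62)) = -3565/53846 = -0.07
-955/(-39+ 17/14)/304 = 0.08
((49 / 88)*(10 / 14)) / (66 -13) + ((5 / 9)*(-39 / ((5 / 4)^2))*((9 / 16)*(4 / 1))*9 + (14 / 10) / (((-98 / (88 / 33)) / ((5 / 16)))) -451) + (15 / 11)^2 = -3932154761 / 5386920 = -729.94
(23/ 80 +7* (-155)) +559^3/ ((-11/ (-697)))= 9739981818493/ 880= 11068161157.38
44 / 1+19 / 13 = 591 / 13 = 45.46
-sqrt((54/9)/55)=-sqrt(330)/55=-0.33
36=36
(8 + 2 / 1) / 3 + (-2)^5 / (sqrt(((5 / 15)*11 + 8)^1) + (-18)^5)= 32*sqrt(105) / 10711401679837 + 107114560993954 / 32134205039511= 3.33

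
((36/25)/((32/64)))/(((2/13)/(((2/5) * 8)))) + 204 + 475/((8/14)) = 547577/500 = 1095.15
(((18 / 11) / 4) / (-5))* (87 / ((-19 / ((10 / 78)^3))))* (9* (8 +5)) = 6525 / 70642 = 0.09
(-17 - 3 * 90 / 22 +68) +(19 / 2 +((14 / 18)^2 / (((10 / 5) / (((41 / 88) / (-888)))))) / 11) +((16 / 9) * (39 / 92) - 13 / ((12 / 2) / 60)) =-259488841663 / 3202809984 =-81.02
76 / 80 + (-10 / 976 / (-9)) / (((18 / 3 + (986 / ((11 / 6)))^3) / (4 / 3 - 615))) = 1851244010609711 / 1948677915116880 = 0.95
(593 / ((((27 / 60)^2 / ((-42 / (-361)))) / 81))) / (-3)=-3320800 / 361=-9198.89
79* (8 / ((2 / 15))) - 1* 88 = 4652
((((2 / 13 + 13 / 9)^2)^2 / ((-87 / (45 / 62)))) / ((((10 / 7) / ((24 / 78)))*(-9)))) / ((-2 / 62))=-8559816727 / 211936643451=-0.04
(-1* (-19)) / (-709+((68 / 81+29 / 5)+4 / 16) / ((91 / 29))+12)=-2800980 / 102428071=-0.03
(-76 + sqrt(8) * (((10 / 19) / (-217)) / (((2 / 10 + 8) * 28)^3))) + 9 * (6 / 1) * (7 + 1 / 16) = 305.37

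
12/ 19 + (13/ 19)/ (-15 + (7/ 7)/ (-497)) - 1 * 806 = -6005167/ 7456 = -805.41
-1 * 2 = -2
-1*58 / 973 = -58 / 973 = -0.06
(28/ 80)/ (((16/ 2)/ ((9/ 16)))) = 63/ 2560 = 0.02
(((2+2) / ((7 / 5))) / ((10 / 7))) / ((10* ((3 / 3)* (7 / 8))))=8 / 35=0.23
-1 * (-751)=751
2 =2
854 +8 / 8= 855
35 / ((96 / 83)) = 2905 / 96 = 30.26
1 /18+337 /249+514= 770021 /1494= 515.41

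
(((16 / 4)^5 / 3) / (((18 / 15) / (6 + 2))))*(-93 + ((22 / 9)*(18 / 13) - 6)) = -25456640 / 117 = -217578.12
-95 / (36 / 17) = -1615 / 36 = -44.86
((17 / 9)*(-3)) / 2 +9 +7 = 79 / 6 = 13.17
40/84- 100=-2090/21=-99.52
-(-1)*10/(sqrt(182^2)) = 5/91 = 0.05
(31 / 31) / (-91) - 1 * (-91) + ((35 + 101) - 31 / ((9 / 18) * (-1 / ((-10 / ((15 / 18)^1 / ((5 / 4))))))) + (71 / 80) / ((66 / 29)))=-337595351 / 480480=-702.62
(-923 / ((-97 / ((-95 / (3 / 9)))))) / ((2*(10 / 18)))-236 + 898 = -345071 / 194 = -1778.72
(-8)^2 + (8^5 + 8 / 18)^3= 25650450944013952 / 729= 35185803764079.50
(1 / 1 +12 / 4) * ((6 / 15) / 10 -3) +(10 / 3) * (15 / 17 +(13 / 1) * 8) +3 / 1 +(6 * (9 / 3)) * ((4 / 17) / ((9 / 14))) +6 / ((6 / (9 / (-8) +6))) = 3592757 / 10200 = 352.23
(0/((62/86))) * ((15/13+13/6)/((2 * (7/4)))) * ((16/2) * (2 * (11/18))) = 0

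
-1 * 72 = -72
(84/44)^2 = 441/121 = 3.64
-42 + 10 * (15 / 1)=108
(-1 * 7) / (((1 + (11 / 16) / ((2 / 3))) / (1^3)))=-3.45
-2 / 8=-0.25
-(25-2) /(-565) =23 /565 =0.04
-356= -356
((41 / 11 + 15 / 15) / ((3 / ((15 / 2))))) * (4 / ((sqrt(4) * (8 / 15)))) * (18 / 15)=585 / 11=53.18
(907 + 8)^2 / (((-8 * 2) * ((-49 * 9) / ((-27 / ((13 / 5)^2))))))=-62791875 / 132496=-473.92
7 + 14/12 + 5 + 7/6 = 43/3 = 14.33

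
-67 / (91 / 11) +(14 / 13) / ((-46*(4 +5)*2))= -305167 / 37674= -8.10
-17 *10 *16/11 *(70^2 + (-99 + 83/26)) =-169876240/143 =-1187945.73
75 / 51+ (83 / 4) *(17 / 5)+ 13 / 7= 175829 / 2380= 73.88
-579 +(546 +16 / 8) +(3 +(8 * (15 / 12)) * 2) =-8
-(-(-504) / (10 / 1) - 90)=198 / 5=39.60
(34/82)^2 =289/1681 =0.17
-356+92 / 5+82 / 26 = -21739 / 65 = -334.45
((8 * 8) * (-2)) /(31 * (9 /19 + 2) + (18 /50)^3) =-9500000 /5694869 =-1.67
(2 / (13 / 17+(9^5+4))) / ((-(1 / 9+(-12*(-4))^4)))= -17 / 2664596625885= -0.00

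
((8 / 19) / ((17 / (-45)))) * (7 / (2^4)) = -315 / 646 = -0.49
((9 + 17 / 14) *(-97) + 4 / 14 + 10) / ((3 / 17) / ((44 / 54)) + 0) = -366707 / 81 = -4527.25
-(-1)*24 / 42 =4 / 7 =0.57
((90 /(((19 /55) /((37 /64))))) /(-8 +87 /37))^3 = -29225227377515625 /1541599428608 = -18957.73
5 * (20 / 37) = 100 / 37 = 2.70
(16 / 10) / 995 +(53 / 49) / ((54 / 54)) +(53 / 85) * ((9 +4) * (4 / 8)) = 42570473 / 8288350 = 5.14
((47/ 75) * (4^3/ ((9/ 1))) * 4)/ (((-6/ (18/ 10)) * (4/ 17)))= -25568/ 1125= -22.73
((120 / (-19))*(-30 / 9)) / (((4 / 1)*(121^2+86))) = 100 / 279813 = 0.00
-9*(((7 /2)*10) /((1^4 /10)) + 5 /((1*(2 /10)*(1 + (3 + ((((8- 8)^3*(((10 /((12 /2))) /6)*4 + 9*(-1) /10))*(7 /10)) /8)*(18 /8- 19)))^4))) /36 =-89625 /1024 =-87.52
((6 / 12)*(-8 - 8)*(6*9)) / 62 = -216 / 31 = -6.97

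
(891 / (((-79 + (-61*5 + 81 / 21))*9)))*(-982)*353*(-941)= -75350787666 / 887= -84950155.20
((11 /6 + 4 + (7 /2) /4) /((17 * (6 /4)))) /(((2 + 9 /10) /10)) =0.91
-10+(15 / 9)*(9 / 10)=-17 / 2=-8.50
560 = 560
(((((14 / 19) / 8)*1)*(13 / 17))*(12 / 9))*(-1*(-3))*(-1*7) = -637 / 323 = -1.97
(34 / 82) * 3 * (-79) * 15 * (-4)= 241740 / 41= 5896.10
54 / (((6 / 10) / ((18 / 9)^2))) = 360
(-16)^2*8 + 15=2063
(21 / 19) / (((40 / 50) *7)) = 15 / 76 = 0.20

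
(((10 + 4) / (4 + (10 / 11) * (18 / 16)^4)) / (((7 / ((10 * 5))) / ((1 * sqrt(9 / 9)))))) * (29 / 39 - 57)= -4942643200 / 4793763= -1031.06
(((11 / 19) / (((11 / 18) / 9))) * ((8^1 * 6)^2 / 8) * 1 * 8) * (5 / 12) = 155520 / 19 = 8185.26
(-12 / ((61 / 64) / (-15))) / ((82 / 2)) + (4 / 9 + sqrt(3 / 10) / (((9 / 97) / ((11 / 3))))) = 26.70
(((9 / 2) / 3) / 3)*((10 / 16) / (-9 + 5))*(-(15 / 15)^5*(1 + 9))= 25 / 32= 0.78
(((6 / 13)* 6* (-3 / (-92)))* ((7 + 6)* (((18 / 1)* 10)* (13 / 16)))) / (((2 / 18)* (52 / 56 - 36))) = -995085 / 22586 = -44.06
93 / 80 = 1.16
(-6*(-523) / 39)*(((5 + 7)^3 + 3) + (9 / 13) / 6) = 23539707 / 169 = 139288.21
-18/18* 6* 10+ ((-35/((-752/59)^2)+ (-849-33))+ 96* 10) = 10057237/565504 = 17.78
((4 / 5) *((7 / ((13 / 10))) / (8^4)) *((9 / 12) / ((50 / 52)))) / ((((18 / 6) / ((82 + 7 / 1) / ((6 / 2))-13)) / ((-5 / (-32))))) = 35 / 49152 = 0.00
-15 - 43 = -58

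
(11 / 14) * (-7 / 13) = -11 / 26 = -0.42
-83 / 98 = -0.85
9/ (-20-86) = -9/ 106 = -0.08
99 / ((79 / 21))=2079 / 79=26.32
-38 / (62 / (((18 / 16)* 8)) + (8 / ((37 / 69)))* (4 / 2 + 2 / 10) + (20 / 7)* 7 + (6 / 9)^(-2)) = -0.61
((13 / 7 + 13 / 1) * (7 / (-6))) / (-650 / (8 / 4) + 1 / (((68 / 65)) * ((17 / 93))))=4624 / 85305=0.05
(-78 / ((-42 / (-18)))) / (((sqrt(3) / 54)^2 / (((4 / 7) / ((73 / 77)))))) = -19584.56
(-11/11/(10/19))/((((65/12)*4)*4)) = -57/2600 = -0.02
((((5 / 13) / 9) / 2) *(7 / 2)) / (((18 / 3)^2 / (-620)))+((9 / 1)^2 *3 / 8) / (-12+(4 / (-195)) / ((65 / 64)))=-4896328925 / 1283446944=-3.81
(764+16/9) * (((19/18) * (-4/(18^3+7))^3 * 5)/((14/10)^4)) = -13094800000/38716189304155839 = -0.00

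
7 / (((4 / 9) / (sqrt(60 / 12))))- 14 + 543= 63 * sqrt(5) / 4 + 529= 564.22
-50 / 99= -0.51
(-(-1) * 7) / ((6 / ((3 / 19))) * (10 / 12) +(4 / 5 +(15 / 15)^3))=105 / 502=0.21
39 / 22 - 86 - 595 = -14943 / 22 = -679.23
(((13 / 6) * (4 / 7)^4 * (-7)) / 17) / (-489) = 0.00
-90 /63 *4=-40 /7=-5.71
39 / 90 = 13 / 30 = 0.43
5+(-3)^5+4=-234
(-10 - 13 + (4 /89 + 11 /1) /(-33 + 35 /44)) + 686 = 83569667 /126113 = 662.66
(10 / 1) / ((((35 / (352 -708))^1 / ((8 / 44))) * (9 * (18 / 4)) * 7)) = -2848 / 43659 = -0.07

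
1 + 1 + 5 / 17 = 39 / 17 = 2.29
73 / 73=1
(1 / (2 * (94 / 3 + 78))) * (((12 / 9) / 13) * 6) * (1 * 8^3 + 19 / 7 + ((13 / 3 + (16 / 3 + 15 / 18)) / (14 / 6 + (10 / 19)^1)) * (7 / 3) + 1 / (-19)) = 1.47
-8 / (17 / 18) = -144 / 17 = -8.47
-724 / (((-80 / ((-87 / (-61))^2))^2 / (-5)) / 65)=134802807633 / 886133824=152.12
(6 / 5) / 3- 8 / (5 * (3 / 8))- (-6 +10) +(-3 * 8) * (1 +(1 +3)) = -127.87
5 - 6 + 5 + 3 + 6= 13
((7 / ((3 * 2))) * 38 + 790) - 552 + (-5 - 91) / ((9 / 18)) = 271 / 3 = 90.33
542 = 542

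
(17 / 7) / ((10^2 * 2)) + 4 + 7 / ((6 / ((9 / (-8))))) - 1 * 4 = -3641 / 2800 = -1.30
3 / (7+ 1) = 3 / 8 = 0.38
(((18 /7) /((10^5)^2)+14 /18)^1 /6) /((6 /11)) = 2695000000891 /11340000000000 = 0.24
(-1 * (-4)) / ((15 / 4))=16 / 15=1.07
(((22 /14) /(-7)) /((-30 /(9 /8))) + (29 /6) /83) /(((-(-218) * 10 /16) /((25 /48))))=65057 /255342528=0.00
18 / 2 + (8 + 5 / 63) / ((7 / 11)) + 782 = 354430 / 441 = 803.70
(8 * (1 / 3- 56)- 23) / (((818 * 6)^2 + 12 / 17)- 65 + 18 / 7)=-167195 / 8599559613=-0.00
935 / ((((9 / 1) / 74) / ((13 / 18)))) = 449735 / 81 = 5552.28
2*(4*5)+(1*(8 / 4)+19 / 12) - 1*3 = 487 / 12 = 40.58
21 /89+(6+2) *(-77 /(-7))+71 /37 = 296880 /3293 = 90.15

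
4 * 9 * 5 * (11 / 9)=220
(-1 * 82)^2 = 6724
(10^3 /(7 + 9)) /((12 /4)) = 125 /6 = 20.83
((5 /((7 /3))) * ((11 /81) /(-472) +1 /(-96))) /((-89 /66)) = 90035 /5293008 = 0.02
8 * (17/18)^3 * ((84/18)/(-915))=-68782/2001105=-0.03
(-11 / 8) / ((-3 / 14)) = 77 / 12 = 6.42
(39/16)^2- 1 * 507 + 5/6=-384173/768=-500.23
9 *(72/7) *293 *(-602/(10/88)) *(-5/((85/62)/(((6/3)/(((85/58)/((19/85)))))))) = 98174123739648/614125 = 159860164.85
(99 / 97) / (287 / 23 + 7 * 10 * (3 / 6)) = 759 / 35308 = 0.02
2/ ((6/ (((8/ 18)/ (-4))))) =-1/ 27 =-0.04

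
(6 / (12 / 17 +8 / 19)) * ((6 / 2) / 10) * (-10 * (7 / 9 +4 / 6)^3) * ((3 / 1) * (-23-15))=1037153 / 189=5487.58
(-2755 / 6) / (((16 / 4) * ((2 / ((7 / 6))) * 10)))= -3857 / 576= -6.70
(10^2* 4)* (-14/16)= -350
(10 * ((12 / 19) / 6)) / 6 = 0.18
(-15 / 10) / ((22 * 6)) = -1 / 88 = -0.01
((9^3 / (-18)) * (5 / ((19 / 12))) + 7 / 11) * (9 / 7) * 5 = -1196865 / 1463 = -818.09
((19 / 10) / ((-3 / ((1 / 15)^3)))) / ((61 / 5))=-19 / 1235250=-0.00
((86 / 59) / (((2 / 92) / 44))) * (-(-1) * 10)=1740640 / 59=29502.37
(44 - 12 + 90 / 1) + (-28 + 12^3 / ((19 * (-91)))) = 160798 / 1729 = 93.00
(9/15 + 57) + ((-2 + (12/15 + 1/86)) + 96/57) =474643/8170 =58.10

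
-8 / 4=-2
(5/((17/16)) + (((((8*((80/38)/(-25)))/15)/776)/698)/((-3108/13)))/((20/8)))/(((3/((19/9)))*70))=7496577585221/158463840661875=0.05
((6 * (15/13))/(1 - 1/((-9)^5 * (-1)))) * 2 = 2657205/191906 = 13.85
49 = 49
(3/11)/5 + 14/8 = 397/220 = 1.80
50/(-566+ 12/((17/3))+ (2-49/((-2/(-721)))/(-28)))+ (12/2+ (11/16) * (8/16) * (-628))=-15699657/75064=-209.15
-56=-56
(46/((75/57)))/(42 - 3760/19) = -8303/37025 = -0.22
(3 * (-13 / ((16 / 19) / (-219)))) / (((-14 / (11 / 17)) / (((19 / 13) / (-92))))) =2608947 / 350336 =7.45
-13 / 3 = -4.33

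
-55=-55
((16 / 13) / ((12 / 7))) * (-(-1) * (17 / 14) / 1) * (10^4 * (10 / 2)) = 1700000 / 39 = 43589.74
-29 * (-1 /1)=29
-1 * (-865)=865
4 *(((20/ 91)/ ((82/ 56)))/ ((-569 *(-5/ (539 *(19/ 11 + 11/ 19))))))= 1511552/ 5762263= 0.26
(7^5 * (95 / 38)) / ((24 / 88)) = 154064.17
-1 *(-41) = 41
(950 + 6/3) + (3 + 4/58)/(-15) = 414031/435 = 951.80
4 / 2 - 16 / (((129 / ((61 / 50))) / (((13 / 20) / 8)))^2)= 133127371151 / 66564000000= 2.00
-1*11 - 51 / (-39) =-126 / 13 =-9.69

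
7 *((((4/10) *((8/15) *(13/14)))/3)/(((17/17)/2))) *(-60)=-55.47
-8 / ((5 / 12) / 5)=-96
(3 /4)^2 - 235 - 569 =-12855 /16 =-803.44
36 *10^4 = 360000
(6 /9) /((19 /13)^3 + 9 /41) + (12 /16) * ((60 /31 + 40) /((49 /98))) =883193987 /13996128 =63.10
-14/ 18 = -7/ 9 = -0.78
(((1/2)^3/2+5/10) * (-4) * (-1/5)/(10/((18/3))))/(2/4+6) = 27/650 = 0.04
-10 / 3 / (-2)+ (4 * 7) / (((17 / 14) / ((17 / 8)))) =152 / 3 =50.67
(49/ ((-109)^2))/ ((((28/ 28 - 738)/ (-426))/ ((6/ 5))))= 125244/ 43781485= 0.00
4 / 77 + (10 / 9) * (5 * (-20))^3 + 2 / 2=-1111110.06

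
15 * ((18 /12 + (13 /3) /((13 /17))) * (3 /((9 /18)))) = 645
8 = 8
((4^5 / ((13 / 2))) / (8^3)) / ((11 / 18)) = 72 / 143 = 0.50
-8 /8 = -1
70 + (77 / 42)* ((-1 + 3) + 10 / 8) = 1823 / 24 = 75.96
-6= -6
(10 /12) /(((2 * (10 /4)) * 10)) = 1 /60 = 0.02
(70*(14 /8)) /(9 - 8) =245 /2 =122.50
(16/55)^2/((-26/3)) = -384/39325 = -0.01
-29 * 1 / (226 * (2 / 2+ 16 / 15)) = -435 / 7006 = -0.06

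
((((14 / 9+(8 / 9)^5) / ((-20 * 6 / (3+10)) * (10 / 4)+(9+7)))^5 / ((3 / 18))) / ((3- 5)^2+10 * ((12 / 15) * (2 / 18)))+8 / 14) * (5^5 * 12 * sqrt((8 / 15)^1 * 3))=299671250225883636004461075195471875 * sqrt(10) / 35139664391128859322545367750552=26967.92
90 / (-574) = -45 / 287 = -0.16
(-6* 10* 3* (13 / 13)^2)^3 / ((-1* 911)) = 5832000 / 911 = 6401.76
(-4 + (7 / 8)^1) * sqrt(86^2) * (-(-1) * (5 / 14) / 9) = -5375 / 504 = -10.66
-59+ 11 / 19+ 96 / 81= -29362 / 513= -57.24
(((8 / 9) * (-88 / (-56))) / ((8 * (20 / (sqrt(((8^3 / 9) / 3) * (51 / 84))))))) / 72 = 11 * sqrt(714) / 714420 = 0.00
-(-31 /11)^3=29791 /1331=22.38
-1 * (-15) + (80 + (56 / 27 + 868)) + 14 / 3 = 26183 / 27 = 969.74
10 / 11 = 0.91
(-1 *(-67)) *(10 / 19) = 670 / 19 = 35.26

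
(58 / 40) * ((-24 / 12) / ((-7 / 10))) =29 / 7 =4.14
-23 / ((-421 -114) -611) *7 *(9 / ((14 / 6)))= 207 / 382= 0.54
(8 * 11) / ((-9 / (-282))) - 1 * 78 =8038 / 3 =2679.33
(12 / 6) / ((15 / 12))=8 / 5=1.60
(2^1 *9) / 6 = 3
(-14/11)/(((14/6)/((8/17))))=-48/187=-0.26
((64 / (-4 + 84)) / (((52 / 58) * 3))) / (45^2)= 58 / 394875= 0.00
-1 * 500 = -500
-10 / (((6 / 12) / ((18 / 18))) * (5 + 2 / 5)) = -3.70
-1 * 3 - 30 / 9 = -19 / 3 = -6.33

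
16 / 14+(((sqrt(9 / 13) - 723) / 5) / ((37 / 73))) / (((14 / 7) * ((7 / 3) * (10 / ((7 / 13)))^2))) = 4599 * sqrt(13) / 81289000+42265487 / 43771000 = 0.97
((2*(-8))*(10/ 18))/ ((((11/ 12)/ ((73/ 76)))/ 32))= -186880/ 627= -298.05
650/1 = 650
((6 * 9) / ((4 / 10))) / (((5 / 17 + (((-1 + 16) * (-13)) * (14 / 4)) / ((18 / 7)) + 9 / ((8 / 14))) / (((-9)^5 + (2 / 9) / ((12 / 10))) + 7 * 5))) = 406310115 / 12718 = 31947.64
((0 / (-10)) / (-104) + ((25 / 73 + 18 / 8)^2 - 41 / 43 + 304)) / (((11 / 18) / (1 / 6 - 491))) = -248799.54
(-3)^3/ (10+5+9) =-9/ 8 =-1.12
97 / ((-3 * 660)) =-0.05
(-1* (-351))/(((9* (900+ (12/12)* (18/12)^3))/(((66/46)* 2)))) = 208/1679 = 0.12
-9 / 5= -1.80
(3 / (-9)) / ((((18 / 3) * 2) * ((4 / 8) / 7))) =-0.39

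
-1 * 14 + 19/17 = -219/17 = -12.88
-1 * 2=-2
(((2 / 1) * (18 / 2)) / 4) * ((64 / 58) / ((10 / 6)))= 432 / 145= 2.98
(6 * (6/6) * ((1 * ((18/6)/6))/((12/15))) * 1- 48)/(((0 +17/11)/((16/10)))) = -3894/85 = -45.81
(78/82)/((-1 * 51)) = -13/697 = -0.02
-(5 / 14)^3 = -125 / 2744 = -0.05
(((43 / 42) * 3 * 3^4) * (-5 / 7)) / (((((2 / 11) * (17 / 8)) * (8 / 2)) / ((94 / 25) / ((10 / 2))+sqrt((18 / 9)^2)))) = -6589836 / 20825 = -316.44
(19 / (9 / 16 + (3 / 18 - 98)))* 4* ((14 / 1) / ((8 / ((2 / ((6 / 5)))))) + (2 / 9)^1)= -34352 / 14007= -2.45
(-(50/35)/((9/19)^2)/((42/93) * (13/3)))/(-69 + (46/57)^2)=0.05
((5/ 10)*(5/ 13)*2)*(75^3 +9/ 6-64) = 4218125/ 26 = 162235.58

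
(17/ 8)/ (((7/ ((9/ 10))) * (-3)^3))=-17/ 1680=-0.01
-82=-82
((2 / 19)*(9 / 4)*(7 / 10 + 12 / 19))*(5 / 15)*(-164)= -31119 / 1805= -17.24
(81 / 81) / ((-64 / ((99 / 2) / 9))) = -11 / 128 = -0.09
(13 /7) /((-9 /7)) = -13 /9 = -1.44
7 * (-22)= -154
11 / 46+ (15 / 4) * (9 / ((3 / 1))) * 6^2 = 18641 / 46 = 405.24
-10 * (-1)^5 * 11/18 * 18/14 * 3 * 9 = 1485/7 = 212.14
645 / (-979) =-645 / 979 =-0.66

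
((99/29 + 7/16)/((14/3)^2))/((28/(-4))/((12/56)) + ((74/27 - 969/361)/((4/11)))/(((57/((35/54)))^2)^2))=-46284854878698438339/8549696874377455934557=-0.01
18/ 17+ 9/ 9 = 35/ 17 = 2.06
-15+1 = -14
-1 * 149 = -149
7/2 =3.50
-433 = -433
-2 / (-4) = 1 / 2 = 0.50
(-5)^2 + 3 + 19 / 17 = 495 / 17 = 29.12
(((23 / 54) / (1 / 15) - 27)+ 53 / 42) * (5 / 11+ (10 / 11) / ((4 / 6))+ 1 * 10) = -158470 / 693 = -228.67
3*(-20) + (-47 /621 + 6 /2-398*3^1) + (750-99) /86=-66410677 /53406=-1243.51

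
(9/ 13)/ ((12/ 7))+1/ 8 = 55/ 104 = 0.53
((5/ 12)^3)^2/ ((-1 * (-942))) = 15625/ 2812796928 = 0.00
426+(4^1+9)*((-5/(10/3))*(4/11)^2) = 51234/121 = 423.42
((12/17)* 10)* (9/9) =120/17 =7.06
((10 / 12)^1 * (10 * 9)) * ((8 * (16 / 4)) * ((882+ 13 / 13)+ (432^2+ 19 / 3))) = 450032000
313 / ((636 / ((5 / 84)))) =1565 / 53424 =0.03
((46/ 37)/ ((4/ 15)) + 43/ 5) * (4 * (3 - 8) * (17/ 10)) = -83419/ 185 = -450.91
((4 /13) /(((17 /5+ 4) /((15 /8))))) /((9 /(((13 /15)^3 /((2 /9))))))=169 /6660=0.03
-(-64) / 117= 64 / 117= 0.55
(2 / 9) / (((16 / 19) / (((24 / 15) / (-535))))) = -19 / 24075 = -0.00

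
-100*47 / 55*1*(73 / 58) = -34310 / 319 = -107.55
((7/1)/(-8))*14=-49/4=-12.25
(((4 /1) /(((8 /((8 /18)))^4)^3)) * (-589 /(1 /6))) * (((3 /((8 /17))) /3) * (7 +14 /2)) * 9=-70091 /21422803359744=-0.00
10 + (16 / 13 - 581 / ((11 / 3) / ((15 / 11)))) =-322219 / 1573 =-204.84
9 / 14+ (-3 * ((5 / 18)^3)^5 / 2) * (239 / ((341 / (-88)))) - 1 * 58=-6997671818359648994699 / 122001751147967373312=-57.36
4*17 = 68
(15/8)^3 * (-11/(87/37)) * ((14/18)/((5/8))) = -71225/1856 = -38.38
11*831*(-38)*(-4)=1389432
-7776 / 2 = -3888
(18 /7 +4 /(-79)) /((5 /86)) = 43.36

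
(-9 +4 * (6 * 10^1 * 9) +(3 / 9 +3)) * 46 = 297298 / 3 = 99099.33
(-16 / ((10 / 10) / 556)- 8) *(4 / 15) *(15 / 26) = -17808 / 13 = -1369.85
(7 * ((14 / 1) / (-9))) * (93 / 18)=-1519 / 27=-56.26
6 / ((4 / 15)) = 45 / 2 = 22.50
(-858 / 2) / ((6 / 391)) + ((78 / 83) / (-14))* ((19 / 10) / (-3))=-27956.46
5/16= 0.31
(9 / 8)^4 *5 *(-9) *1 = -295245 / 4096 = -72.08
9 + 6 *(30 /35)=99 /7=14.14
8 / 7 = 1.14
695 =695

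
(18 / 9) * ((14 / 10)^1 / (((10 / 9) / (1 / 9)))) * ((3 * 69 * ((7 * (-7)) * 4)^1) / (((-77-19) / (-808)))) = -2390367 / 25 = -95614.68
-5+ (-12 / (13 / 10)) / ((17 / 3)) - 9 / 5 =-9314 / 1105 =-8.43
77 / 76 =1.01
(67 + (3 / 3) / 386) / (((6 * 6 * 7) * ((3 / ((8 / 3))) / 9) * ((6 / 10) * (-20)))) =-8621 / 48636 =-0.18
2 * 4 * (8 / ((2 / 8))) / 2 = 128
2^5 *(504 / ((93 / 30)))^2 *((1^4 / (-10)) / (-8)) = 10160640 / 961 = 10572.99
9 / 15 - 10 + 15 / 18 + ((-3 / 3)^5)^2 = -227 / 30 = -7.57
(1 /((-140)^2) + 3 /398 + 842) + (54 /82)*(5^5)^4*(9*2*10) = 1807779693603650275822359 /159916400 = 11304529701792000.54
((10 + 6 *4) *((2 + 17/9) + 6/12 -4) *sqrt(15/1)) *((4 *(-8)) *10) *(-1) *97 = 3693760 *sqrt(15)/9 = 1589541.22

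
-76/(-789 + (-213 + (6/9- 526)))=114/2291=0.05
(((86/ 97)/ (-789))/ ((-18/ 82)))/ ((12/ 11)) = 0.00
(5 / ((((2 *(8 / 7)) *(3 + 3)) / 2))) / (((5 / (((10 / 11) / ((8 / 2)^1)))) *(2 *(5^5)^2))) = 7 / 4125000000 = 0.00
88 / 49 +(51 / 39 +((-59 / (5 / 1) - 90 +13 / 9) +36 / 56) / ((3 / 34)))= -96914098 / 85995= -1126.97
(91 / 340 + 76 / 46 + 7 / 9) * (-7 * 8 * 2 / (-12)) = 1328999 / 52785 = 25.18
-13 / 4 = -3.25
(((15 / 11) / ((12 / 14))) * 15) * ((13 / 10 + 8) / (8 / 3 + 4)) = 5859 / 176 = 33.29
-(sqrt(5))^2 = -5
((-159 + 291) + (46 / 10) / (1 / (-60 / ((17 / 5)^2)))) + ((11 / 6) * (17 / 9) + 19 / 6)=895427 / 7803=114.75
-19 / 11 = -1.73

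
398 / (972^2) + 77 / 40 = 1.93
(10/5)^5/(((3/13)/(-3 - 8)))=-4576/3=-1525.33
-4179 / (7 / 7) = -4179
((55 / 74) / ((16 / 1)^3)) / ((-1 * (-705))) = 11 / 42737664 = 0.00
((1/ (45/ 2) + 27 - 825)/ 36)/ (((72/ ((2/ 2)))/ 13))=-116701/ 29160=-4.00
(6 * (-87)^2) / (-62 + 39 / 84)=-1271592 / 1723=-738.01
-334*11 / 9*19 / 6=-1292.70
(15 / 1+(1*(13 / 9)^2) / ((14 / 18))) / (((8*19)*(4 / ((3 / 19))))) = 557 / 121296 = 0.00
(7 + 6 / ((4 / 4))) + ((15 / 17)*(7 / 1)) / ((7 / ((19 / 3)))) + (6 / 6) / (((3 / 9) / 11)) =877 / 17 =51.59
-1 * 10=-10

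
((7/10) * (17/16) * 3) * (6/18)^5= 0.01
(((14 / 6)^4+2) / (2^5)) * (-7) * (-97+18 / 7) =1694143 / 2592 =653.60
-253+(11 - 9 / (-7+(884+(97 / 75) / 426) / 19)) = -5812143824 / 23994547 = -242.23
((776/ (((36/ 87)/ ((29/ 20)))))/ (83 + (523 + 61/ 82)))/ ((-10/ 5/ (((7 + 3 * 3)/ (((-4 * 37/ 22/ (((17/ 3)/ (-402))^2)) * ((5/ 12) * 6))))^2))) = -0.00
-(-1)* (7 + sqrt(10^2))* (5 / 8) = 85 / 8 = 10.62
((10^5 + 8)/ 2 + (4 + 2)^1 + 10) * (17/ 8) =212585/ 2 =106292.50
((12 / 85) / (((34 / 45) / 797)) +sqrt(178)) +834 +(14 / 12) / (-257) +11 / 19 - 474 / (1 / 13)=-43847035111 / 8467122 +sqrt(178)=-5165.16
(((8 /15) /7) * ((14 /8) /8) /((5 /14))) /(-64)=-7 /9600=-0.00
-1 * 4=-4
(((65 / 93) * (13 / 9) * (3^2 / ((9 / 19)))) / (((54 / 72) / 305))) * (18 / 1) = 39174200 / 279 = 140409.32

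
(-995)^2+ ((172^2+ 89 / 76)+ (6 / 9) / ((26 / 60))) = 1007376369 / 988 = 1019611.71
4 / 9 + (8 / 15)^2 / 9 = 964 / 2025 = 0.48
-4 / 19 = -0.21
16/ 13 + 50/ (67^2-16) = 1.24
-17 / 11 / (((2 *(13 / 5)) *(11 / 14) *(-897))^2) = -20825 / 180987943851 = -0.00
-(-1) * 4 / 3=4 / 3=1.33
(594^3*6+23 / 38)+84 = 47785288367 / 38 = 1257507588.61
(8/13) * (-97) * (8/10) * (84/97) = -2688/65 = -41.35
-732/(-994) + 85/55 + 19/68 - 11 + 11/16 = -7.75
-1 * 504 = -504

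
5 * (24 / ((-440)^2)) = 3 / 4840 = 0.00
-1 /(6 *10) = -1 /60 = -0.02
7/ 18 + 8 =151/ 18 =8.39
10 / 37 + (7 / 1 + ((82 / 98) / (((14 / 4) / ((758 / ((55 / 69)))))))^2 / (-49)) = -675868413271027 / 645225351925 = -1047.49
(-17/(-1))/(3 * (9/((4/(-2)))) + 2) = -1.48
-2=-2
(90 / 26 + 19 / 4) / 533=427 / 27716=0.02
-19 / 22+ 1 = 3 / 22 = 0.14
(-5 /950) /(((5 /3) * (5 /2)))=-3 /2375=-0.00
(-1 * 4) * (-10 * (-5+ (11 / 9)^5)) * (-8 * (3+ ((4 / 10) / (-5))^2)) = 16137633664 / 7381125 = 2186.34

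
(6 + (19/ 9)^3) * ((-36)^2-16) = 14378240/ 729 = 19723.24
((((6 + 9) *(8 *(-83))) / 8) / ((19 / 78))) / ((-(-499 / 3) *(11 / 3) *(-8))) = 436995 / 417164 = 1.05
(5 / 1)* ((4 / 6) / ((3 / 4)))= 40 / 9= 4.44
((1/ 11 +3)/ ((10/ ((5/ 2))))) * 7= 119/ 22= 5.41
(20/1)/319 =0.06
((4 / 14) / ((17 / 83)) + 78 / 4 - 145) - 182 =-72853 / 238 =-306.11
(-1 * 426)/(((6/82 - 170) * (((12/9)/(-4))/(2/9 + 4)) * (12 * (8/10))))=-276545/83604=-3.31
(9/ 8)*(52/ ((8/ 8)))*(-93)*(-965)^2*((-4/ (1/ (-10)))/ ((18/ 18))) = -202653184500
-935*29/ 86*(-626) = 8486995/ 43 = 197371.98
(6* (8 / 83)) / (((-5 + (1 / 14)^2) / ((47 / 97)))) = -442176 / 7881929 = -0.06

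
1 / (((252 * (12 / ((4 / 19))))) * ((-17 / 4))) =-1 / 61047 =-0.00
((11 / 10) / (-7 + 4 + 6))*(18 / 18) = 11 / 30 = 0.37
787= 787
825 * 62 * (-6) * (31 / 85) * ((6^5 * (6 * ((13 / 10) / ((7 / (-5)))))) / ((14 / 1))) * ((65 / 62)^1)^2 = 317119374000 / 833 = 380695527.01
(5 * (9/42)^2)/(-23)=-45/4508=-0.01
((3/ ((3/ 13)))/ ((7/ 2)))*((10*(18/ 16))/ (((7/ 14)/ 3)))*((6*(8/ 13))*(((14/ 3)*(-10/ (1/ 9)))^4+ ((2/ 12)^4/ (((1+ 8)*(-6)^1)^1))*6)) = 1814741107199995/ 63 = 28805414399999.92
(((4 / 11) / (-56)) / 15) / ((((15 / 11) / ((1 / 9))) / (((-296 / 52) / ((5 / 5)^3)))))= 37 / 184275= 0.00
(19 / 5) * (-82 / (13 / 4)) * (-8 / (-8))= -6232 / 65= -95.88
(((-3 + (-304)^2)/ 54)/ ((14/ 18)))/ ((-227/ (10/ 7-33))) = 306.02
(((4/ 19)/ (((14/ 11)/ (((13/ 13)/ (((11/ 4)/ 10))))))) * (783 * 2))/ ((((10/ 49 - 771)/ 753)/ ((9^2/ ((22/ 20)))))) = -534884212800/ 7893721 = -67760.72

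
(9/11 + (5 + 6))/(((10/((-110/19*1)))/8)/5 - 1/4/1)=-5200/129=-40.31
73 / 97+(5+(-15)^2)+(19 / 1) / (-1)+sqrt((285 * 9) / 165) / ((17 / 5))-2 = 15 * sqrt(209) / 187+20346 / 97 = 210.91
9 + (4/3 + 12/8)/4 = 233/24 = 9.71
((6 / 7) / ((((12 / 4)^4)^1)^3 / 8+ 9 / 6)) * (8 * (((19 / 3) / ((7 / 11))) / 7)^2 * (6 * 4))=44729344 / 8932130571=0.01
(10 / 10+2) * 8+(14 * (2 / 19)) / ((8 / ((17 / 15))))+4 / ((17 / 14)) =266503 / 9690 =27.50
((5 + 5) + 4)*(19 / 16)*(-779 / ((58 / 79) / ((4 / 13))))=-5427.69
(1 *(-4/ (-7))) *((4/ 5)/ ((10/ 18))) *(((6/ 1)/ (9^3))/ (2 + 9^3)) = 32/ 3453975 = 0.00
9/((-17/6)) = -54/17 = -3.18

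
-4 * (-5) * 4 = 80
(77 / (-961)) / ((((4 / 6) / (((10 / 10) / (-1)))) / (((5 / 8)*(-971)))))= -1121505 / 15376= -72.94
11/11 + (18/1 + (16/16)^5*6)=25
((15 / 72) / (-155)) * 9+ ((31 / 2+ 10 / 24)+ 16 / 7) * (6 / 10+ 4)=2180039 / 26040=83.72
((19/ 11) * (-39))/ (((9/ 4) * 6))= -4.99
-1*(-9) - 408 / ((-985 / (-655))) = -51675 / 197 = -262.31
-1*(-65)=65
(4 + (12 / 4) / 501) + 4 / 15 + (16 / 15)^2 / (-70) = 5597699 / 1315125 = 4.26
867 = 867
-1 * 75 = -75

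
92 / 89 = 1.03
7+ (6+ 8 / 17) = 229 / 17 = 13.47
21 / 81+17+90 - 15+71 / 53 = 133940 / 1431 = 93.60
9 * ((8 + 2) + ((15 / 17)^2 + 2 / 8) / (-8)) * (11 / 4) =9037809 / 36992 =244.32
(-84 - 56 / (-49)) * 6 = -3480 / 7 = -497.14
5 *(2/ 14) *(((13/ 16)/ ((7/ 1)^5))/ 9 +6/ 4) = 18151625/ 16941456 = 1.07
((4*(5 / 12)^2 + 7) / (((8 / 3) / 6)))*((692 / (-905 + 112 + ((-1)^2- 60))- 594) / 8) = -35094515 / 27264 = -1287.21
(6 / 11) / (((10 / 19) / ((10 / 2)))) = 57 / 11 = 5.18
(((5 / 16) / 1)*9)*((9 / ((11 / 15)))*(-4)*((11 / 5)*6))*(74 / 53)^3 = -738520740 / 148877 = -4960.61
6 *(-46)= -276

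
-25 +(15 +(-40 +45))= -5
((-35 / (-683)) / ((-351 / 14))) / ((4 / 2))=-245 / 239733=-0.00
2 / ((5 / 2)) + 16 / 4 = 24 / 5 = 4.80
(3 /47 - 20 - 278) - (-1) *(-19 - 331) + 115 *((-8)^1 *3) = -160173 /47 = -3407.94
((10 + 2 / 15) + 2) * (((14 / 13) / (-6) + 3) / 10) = 154 / 45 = 3.42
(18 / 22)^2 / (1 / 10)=810 / 121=6.69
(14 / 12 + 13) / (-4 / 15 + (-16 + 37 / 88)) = -18700 / 20917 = -0.89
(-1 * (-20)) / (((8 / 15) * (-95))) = -0.39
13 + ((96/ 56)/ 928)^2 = 13.00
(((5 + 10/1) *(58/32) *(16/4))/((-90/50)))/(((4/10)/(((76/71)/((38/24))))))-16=-8386/71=-118.11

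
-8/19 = -0.42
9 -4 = 5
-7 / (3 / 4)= -28 / 3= -9.33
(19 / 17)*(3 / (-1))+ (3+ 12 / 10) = 72 / 85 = 0.85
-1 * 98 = -98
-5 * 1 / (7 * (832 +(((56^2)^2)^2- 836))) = -5 / 677021181018084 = -0.00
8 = 8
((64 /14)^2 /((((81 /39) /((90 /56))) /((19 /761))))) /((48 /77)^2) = 149435 /143829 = 1.04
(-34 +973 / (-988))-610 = -644.98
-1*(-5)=5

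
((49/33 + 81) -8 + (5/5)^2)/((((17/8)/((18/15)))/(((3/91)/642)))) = 19928/9104095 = 0.00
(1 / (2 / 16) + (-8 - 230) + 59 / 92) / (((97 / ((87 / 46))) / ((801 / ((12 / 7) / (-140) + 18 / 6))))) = -120088006605 / 100162976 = -1198.93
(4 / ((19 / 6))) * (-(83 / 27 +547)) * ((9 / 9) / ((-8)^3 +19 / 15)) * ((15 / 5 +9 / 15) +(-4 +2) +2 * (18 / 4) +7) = 222464 / 9291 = 23.94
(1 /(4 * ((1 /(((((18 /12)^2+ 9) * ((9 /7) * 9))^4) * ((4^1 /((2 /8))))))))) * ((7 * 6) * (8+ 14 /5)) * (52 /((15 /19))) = 47088064469794725 /1372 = 34320746698101.11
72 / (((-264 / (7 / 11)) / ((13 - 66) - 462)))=10815 / 121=89.38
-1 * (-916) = 916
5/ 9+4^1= 41/ 9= 4.56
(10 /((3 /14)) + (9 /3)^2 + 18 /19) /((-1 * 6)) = -3227 /342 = -9.44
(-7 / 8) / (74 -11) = -1 / 72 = -0.01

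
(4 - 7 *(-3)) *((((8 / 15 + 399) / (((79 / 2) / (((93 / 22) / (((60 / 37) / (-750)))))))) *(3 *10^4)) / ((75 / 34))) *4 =-23371501400000 / 869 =-26894708170.31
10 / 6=5 / 3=1.67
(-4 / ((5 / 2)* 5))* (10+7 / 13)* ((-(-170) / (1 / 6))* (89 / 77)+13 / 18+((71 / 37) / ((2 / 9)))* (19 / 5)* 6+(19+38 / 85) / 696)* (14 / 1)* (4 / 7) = -26306299257848 / 708332625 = -37138.34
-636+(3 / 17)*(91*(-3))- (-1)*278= -6905 / 17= -406.18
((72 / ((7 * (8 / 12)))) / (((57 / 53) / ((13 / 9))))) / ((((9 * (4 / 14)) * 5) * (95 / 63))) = 9646 / 9025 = 1.07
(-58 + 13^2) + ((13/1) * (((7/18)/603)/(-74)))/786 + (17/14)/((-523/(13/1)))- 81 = 69267242795141/2311233437016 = 29.97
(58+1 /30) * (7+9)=13928 /15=928.53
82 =82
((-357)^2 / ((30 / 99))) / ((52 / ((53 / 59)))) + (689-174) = 238708501 / 30680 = 7780.59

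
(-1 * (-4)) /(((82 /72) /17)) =2448 /41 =59.71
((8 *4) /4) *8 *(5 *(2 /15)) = 42.67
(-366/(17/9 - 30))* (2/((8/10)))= 8235/253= 32.55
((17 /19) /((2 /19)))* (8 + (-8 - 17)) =-289 /2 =-144.50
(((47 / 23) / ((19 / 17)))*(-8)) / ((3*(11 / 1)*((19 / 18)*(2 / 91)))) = -1745016 / 91333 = -19.11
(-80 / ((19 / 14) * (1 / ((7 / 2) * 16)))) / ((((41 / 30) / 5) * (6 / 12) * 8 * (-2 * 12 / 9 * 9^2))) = 13.98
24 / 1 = 24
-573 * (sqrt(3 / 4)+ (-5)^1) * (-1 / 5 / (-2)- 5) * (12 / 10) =-13928.35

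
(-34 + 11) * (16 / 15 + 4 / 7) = -3956 / 105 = -37.68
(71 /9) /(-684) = -71 /6156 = -0.01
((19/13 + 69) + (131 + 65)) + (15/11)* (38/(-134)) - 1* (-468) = 7033171/9581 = 734.07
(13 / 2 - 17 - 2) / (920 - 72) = -25 / 1696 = -0.01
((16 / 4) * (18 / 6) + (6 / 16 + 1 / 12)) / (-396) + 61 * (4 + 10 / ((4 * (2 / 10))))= 9565477 / 9504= 1006.47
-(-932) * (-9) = -8388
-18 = -18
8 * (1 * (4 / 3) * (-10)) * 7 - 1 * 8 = -2264 / 3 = -754.67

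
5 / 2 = 2.50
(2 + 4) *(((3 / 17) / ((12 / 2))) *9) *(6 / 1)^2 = 57.18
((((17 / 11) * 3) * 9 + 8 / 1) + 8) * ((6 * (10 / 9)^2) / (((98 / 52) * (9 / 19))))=62738000 / 130977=479.00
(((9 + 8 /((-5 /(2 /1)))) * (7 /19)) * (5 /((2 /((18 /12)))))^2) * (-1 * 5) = -45675 /304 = -150.25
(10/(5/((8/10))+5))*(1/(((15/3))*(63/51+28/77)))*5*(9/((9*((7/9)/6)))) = 8976/2093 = 4.29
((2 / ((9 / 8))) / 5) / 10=8 / 225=0.04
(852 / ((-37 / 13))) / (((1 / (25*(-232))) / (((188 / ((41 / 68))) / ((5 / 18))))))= 2956515793920 / 1517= 1948922738.25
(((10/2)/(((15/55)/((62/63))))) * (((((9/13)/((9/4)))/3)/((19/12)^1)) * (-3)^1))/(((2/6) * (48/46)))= -10.08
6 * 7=42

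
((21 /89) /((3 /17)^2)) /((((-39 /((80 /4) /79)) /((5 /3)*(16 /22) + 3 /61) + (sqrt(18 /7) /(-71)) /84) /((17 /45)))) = -416170485950899195516 /17757958031357068633839 + 2203720898887340*sqrt(14) /159821622282213617704551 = -0.02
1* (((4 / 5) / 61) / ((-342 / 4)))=-8 / 52155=-0.00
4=4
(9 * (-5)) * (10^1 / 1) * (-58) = 26100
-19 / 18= -1.06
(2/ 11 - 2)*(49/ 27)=-980/ 297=-3.30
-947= -947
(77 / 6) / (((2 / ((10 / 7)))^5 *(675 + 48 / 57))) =653125 / 184987446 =0.00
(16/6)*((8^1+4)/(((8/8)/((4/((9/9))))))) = 128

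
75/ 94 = 0.80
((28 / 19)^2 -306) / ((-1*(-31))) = -109682 / 11191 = -9.80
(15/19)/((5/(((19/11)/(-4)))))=-3/44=-0.07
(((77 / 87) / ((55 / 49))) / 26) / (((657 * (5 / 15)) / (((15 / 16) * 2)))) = 343 / 1321008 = 0.00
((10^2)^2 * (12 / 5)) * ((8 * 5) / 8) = 120000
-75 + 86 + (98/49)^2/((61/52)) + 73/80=74773/4880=15.32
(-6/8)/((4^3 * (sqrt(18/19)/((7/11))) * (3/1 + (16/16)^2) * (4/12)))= -21 * sqrt(38)/22528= -0.01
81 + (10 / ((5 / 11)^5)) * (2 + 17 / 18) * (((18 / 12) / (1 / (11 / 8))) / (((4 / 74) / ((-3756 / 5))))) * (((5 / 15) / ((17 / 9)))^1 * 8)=-3262110919494 / 53125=-61404440.84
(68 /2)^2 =1156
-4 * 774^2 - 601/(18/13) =-43141285/18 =-2396738.06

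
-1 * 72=-72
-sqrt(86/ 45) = -sqrt(430)/ 15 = -1.38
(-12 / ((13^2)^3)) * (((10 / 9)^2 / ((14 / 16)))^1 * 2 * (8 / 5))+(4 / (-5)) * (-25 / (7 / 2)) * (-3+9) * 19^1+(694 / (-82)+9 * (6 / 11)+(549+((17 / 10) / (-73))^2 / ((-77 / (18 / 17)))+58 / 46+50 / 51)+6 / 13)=4674405642424211992691 / 3896711531332114950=1199.58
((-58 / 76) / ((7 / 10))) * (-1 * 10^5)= 14500000 / 133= 109022.56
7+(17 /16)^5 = 8759889 /1048576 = 8.35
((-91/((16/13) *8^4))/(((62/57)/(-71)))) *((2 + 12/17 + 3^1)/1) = 464397297/69074944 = 6.72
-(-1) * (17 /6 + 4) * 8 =164 /3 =54.67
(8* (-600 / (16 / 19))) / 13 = -5700 / 13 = -438.46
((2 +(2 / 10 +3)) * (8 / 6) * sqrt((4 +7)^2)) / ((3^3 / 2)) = 2288 / 405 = 5.65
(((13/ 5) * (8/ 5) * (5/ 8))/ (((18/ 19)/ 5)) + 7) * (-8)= -165.78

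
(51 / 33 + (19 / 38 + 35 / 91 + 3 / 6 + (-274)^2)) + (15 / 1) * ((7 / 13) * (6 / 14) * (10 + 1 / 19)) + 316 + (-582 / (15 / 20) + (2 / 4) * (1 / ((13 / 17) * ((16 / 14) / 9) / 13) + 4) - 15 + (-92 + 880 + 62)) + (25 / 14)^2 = 160954290631 / 2130128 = 75560.85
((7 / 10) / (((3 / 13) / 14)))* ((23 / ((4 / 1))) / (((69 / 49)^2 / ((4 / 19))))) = 25.92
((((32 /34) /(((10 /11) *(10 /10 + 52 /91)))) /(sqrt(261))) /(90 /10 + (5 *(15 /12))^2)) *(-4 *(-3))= 3584 *sqrt(29) /1895585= 0.01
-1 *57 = -57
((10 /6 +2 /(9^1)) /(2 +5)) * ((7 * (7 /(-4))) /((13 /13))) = -119 /36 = -3.31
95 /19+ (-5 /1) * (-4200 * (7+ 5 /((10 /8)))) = 231005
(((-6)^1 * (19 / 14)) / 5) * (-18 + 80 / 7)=2622 / 245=10.70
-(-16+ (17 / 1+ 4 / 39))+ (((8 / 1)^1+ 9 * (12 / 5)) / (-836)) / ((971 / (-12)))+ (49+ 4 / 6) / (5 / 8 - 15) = -4147877831 / 910181415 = -4.56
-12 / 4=-3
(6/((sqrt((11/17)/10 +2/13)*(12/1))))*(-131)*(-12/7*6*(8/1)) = 11528.91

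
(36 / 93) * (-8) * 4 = -384 / 31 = -12.39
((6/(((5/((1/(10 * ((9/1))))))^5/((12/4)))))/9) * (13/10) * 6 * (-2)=-0.00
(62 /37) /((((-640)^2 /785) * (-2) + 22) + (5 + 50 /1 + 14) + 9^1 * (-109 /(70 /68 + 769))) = -28316206 /16118366203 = -0.00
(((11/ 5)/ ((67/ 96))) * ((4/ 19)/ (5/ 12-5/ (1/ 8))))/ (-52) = 12672/ 39303875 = 0.00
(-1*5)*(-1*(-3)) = -15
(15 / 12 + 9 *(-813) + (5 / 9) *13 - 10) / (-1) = 7318.53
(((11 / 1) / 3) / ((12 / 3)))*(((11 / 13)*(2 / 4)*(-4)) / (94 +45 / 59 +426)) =-7139 / 2396550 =-0.00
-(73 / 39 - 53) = 1994 / 39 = 51.13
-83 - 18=-101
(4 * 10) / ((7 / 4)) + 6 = 202 / 7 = 28.86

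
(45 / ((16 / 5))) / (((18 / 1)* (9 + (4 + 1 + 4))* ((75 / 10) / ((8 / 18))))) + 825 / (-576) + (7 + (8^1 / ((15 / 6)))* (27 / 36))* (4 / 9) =213689 / 77760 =2.75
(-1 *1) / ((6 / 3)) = -0.50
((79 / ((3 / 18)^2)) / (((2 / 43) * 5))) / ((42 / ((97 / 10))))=988527 / 350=2824.36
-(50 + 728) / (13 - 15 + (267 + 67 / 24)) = -18672 / 6427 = -2.91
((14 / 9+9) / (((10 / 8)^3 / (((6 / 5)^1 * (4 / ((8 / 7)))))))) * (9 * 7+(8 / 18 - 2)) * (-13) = -61192768 / 3375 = -18131.19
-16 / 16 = -1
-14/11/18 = -7/99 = -0.07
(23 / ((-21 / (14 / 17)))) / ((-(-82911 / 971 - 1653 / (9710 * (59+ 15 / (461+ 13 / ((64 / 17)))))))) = -0.01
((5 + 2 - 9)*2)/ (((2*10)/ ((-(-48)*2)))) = -96/ 5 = -19.20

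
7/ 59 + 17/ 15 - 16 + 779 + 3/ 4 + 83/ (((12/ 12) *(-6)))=886379/ 1180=751.17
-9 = -9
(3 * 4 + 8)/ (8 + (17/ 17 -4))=4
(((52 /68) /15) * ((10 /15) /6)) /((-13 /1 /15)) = -1 /153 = -0.01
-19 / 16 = -1.19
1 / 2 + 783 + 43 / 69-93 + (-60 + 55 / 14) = 306730 / 483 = 635.05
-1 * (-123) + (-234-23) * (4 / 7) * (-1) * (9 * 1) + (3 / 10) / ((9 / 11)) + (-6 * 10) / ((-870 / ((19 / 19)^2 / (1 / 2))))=8801383 / 6090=1445.22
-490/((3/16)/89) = -697760/3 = -232586.67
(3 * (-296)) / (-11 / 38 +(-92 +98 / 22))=371184 / 36715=10.11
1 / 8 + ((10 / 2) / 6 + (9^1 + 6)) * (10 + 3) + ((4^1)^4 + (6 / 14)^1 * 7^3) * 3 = 33959 / 24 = 1414.96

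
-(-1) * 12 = 12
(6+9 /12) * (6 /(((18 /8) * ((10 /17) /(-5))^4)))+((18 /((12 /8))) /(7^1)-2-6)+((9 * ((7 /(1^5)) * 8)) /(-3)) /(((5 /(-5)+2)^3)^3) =5252063 /56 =93786.84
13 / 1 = 13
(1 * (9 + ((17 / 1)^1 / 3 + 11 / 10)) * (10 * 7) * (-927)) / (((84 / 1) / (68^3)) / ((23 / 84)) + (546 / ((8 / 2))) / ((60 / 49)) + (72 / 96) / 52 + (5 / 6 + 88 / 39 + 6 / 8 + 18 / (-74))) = -23874636638160 / 2685622699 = -8889.80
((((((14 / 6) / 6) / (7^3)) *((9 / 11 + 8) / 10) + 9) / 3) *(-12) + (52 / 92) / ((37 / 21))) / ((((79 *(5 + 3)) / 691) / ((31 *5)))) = -1972170184519 / 326127879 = -6047.23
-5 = -5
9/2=4.50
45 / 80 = 9 / 16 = 0.56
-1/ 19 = -0.05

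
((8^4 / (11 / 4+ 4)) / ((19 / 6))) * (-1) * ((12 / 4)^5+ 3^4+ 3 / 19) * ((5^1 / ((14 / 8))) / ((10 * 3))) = -134545408 / 22743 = -5915.90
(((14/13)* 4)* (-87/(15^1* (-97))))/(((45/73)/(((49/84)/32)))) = 0.01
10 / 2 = 5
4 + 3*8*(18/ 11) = 476/ 11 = 43.27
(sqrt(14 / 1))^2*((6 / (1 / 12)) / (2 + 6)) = 126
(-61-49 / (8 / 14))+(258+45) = 625 / 4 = 156.25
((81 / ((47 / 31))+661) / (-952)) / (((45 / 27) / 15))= -151101 / 22372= -6.75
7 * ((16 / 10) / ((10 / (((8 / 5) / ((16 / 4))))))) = 56 / 125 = 0.45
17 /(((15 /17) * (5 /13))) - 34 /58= 107678 /2175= 49.51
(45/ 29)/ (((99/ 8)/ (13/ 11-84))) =-36440/ 3509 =-10.38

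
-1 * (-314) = 314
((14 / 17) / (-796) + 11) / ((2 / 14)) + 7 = 568295 / 6766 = 83.99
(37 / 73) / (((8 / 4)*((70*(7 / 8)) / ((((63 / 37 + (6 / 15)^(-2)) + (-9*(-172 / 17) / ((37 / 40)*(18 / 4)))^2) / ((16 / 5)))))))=769936061 / 1223963552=0.63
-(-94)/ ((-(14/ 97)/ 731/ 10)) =-33326290/ 7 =-4760898.57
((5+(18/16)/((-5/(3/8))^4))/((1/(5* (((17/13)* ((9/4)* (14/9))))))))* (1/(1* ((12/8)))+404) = 7396711857857/159744000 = 46303.53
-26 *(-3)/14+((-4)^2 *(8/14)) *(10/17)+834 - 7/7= 100430/119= 843.95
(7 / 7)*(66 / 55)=6 / 5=1.20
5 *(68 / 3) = 113.33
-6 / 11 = -0.55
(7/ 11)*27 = 189/ 11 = 17.18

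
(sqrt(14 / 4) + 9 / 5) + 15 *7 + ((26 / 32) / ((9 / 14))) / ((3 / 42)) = sqrt(14) / 2 + 22409 / 180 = 126.37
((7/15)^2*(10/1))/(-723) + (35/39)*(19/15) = 479521/422955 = 1.13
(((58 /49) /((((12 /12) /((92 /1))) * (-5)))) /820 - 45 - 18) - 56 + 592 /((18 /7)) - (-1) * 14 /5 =51528889 /452025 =114.00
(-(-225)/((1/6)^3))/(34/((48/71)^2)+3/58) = 1623628800/2486941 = 652.86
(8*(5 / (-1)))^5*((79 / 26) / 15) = -808960000 / 39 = -20742564.10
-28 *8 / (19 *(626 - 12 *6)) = -112 / 5263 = -0.02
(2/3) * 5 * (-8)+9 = -53/3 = -17.67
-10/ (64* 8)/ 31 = -0.00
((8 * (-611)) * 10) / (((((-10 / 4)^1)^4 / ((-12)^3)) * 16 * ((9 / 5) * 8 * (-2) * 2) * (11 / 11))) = -2346.24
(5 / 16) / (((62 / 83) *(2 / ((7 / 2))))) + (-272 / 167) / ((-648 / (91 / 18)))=359801911 / 483076224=0.74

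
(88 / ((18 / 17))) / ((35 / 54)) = 4488 / 35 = 128.23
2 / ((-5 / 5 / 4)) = -8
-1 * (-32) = 32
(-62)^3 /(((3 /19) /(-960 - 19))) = 4433139128 /3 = 1477713042.67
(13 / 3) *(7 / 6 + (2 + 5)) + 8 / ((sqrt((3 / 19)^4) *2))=1175 / 6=195.83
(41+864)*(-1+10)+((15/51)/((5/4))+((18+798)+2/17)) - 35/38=5788439/646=8960.43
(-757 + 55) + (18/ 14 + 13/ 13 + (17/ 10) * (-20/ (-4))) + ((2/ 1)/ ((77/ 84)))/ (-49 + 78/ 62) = -19693997/ 28490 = -691.26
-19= -19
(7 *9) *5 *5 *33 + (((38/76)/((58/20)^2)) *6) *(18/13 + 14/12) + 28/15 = 8524095499/163995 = 51977.78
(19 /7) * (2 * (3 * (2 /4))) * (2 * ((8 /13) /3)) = 304 /91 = 3.34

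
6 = 6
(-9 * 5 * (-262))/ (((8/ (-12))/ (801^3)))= -9088717661685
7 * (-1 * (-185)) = 1295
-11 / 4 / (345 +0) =-11 / 1380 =-0.01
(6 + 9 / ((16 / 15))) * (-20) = -1155 / 4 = -288.75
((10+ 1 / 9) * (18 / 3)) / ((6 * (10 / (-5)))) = -91 / 18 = -5.06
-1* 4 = -4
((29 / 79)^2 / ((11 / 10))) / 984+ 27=911964089 / 33776292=27.00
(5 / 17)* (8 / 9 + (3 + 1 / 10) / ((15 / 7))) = 1051 / 1530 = 0.69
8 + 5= 13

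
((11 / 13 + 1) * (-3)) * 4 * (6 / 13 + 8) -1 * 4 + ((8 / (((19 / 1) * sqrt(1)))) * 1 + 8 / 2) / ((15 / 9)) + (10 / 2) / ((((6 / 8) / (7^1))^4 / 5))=246462022208 / 1300455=189519.84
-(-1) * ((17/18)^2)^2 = 83521/104976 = 0.80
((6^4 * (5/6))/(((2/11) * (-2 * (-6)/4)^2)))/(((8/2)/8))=1320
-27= -27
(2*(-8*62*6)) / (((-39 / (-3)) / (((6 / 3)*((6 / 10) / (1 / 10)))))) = -71424 / 13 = -5494.15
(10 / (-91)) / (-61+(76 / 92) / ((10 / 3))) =2300 / 1271543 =0.00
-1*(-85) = 85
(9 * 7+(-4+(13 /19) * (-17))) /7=900 /133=6.77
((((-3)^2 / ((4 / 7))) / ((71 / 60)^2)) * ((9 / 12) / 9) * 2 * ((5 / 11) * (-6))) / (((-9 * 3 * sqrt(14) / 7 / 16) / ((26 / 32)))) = 68250 * sqrt(14) / 55451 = 4.61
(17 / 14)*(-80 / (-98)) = 340 / 343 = 0.99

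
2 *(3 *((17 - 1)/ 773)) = 96/ 773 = 0.12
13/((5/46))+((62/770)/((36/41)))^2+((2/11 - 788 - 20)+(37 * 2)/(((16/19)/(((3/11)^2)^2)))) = -15985483123529/23244051600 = -687.72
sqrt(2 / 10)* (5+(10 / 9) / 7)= 2.31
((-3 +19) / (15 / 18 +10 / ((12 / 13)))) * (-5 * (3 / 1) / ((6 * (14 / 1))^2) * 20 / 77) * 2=-40 / 26411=-0.00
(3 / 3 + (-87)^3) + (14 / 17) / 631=-7063750940 / 10727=-658502.00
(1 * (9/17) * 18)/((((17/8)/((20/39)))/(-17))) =-8640/221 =-39.10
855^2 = 731025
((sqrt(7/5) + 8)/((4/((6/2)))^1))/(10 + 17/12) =9* sqrt(35)/685 + 72/137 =0.60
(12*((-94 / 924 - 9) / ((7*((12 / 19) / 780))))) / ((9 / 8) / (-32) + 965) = -2658905600 / 133149709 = -19.97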